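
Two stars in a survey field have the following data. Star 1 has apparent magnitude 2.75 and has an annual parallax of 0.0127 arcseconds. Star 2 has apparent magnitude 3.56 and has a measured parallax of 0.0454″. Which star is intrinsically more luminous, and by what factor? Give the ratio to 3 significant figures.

Star 1: d = 1/p = 1/0.0127″ = 78.74 pc
Star 1: M = m − 5 log₁₀ d + 5 = 2.75 − 5·1.8962 + 5 = -1.731
Star 2: d = 1/p = 1/0.0454″ = 22.03 pc
Star 2: M = m − 5 log₁₀ d + 5 = 3.56 − 5·1.3429 + 5 = 1.845
ΔM = M_1 − M_2 = -1.731 − (1.845) = -3.576; smaller M is more luminous → Star 1.
L ratio = 10^(0.4 |ΔM|) = 10^1.431 = 26.95

Star 1 is more luminous, by a factor of 26.9.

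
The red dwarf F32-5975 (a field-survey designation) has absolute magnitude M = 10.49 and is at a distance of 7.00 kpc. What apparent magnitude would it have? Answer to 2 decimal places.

d = 7.00 kpc = 7000 pc
m = M + 5 log₁₀ d − 5 = 10.49 + 5·3.8451 − 5 = 24.715

m ≈ 24.72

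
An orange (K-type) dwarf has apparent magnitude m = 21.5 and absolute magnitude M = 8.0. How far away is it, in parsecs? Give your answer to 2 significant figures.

μ = m − M = 13.500
m − M = 5 log₁₀ d − 5
log₁₀ d = (m − M)/5 + 1 = 3.7000
d = 10^3.7000 = 5012 pc

d ≈ 5000 pc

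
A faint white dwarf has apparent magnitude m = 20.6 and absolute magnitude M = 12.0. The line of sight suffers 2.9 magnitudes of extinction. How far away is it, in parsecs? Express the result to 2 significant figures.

m − M = 5 log₁₀(d/10 pc) + A  ⇒  20.6 − (12.0) − 2.9 = 5 log₁₀(d/10)
5.700 = 5 log₁₀(d/10)
log₁₀ d = (m − M − A)/5 + 1 = 2.1400
d = 10^2.1400 = 138.0 pc

d ≈ 140 pc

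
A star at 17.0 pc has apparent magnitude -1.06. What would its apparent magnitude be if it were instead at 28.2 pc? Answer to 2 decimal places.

m ≈ 0.04

Flux ∝ 1/d², so Δm = 5 log₁₀(d₂/d₁) = 5 log₁₀(28.2/17.0) = 1.099
m₂ = m₁ + Δm = -1.06 + (1.099) = 0.039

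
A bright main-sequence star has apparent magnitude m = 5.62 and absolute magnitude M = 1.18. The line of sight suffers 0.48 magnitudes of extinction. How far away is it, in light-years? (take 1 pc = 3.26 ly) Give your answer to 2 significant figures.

m − M = 5 log₁₀(d/10 pc) + A  ⇒  5.62 − (1.18) − 0.48 = 5 log₁₀(d/10)
3.960 = 5 log₁₀(d/10)
log₁₀ d = (m − M − A)/5 + 1 = 1.7920
d = 10^1.7920 = 61.94 pc
= 201.9 ly

d ≈ 200 ly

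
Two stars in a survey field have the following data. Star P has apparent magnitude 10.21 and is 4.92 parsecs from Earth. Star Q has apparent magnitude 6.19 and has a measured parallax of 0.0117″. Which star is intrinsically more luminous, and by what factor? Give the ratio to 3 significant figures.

Star Q is more luminous, by a factor of 12200.

Star P: M = m − 5 log₁₀ d + 5 = 10.21 − 5·0.6920 + 5 = 11.750
Star Q: d = 1/p = 1/0.0117″ = 85.47 pc
Star Q: M = m − 5 log₁₀ d + 5 = 6.19 − 5·1.9318 + 5 = 1.531
ΔM = M_P − M_Q = 11.750 − (1.531) = 10.219; smaller M is more luminous → Star Q.
L ratio = 10^(0.4 |ΔM|) = 10^4.088 = 12240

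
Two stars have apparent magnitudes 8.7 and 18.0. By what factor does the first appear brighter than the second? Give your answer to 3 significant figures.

Magnitude difference = -9.3
Flux ratio = 10^(−0.4 Δm) = 10^(−0.4 × -9.3) = 10^3.720 = 5248

5250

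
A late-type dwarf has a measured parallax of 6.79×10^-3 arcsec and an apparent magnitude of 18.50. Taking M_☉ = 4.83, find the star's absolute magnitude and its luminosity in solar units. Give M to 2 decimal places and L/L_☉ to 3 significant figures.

d = 1/p = 1/6.79×10^-3″ = 147.3 pc
M = m − 5 log₁₀ d + 5 = 18.50 − 5·2.1681 + 5 = 12.659
M − M_☉ = 12.659 − 4.83 = 7.829
L/L_☉ = 10^(−0.4 × 7.829) = 7.383×10^-4

M ≈ 12.66; L/L_☉ ≈ 7.38×10^-4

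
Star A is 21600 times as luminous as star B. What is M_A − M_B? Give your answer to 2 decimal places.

M_A − M_B ≈ -10.84

Pogson: ΔM = −2.5 log₁₀(ratio) = −2.5 log₁₀(21600) = −2.5 × 4.3345 = -10.836
Star A is brighter, so it has the smaller magnitude: the difference is negative.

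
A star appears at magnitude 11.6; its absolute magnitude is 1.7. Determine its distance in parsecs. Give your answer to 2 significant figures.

Distance modulus: m − M = 11.6 − (1.7) = 9.900
m − M = 5 log₁₀ d − 5
log₁₀ d = (m − M)/5 + 1 = 2.9800
d = 10^2.9800 = 955.0 pc

d ≈ 950 pc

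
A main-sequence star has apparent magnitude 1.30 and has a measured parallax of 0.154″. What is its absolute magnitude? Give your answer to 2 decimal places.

M ≈ 2.24

d = 1/p = 1/0.154″ = 6.494 pc
5 log₁₀(d/10 pc) = 5 log₁₀(6.494) − 5 = -0.938
M = m − 5 log₁₀(d/10) = 1.30 + 0.938 = 2.238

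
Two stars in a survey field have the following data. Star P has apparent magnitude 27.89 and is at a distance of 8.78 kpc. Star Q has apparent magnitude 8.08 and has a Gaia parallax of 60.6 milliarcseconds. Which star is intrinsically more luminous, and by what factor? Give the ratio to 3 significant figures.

Star P: d = 8.78 kpc = 8780 pc
Star P: M = m − 5 log₁₀ d + 5 = 27.89 − 5·3.9435 + 5 = 13.173
Star Q: p = 60.6 mas = 0.0606″ → d = 1/p = 16.50 pc
Star Q: M = m − 5 log₁₀ d + 5 = 8.08 − 5·1.2175 + 5 = 6.992
ΔM = M_P − M_Q = 13.173 − (6.992) = 6.180; smaller M is more luminous → Star Q.
L ratio = 10^(0.4 |ΔM|) = 10^2.472 = 296.5

Star Q is more luminous, by a factor of 297.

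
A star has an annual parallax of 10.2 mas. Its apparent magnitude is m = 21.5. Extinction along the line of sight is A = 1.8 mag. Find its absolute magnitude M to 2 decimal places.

M ≈ 14.74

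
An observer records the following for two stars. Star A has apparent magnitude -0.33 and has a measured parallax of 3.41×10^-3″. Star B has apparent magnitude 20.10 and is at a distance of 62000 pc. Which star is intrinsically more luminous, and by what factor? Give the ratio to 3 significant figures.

Star A: d = 1/p = 1/3.41×10^-3″ = 293.3 pc
Star A: M = m − 5 log₁₀ d + 5 = -0.33 − 5·2.4672 + 5 = -7.666
Star B: M = m − 5 log₁₀ d + 5 = 20.10 − 5·4.7924 + 5 = 1.138
ΔM = M_A − M_B = -7.666 − (1.138) = -8.804; smaller M is more luminous → Star A.
L ratio = 10^(0.4 |ΔM|) = 10^3.522 = 3324

Star A is more luminous, by a factor of 3320.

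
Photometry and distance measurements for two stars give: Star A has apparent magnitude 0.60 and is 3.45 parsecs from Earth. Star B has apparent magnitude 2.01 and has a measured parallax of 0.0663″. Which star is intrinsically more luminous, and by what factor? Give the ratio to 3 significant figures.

Star A: M = m − 5 log₁₀ d + 5 = 0.60 − 5·0.5378 + 5 = 2.911
Star B: d = 1/p = 1/0.0663″ = 15.08 pc
Star B: M = m − 5 log₁₀ d + 5 = 2.01 − 5·1.1785 + 5 = 1.118
ΔM = M_A − M_B = 2.911 − (1.118) = 1.793; smaller M is more luminous → Star B.
L ratio = 10^(0.4 |ΔM|) = 10^0.717 = 5.216

Star B is more luminous, by a factor of 5.22.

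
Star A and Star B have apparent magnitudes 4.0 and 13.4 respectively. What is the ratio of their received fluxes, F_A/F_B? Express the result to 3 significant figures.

Magnitude difference = -9.4
Flux ratio = 10^(−0.4 Δm) = 10^(−0.4 × -9.4) = 10^3.760 = 5754

F_A/F_B ≈ 5750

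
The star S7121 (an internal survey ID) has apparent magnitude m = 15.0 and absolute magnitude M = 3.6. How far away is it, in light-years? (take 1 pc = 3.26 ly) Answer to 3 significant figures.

d ≈ 6210 ly

Distance modulus: m − M = 15.0 − (3.6) = 11.400
m − M = 5 log₁₀ d − 5
log₁₀ d = (m − M)/5 + 1 = 3.2800
d = 10^3.2800 = 1905 pc
= 6212 ly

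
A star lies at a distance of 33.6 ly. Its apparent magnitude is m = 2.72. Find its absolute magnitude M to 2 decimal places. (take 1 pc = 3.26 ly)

d = 33.6 ly / 3.26 = 10.31 pc
5 log₁₀(d/10 pc) = 5 log₁₀(10.31) − 5 = 0.066
M = m − 5 log₁₀(d/10) = 2.72 − 0.066 = 2.654

M ≈ 2.65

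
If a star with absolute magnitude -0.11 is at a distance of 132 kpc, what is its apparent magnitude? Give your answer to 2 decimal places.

m ≈ 20.49

d = 132 kpc = 132000 pc
m = M + 5 log₁₀ d − 5 = -0.11 + 5·5.1206 − 5 = 20.493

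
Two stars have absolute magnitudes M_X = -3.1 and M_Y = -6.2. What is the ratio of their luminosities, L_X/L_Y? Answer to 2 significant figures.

ΔM = M_X − M_Y = 3.1
L_X/L_Y = 10^(−0.4 ΔM) = 10^-1.240 = 0.05754

L_X/L_Y ≈ 0.058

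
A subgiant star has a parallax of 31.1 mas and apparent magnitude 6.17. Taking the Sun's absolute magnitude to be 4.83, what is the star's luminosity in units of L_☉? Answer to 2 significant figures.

L/L_☉ ≈ 3.0

d = 1/p = 1000/31.1 mas = 32.15 pc
M = m − 5 log₁₀ d + 5 = 6.17 − 5·1.5072 + 5 = 3.634
M − M_☉ = 3.634 − 4.83 = -1.196
L/L_☉ = 10^(−0.4 × -1.196) = 3.009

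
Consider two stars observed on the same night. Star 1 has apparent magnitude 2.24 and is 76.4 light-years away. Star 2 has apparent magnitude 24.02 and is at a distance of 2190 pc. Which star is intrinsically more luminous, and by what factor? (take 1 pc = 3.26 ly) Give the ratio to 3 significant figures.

Star 1 is more luminous, by a factor of 59000.

Star 1: d = 76.4 ly / 3.26 = 23.44 pc
Star 1: M = m − 5 log₁₀ d + 5 = 2.24 − 5·1.3699 + 5 = 0.391
Star 2: M = m − 5 log₁₀ d + 5 = 24.02 − 5·3.3404 + 5 = 12.318
ΔM = M_1 − M_2 = 0.391 − (12.318) = -11.927; smaller M is more luminous → Star 1.
L ratio = 10^(0.4 |ΔM|) = 10^4.771 = 59000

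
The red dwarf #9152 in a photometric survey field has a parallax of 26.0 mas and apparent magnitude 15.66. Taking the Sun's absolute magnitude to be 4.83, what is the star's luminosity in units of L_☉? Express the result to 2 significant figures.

d = 1/p = 1000/26.0 mas = 38.46 pc
M = m − 5 log₁₀ d + 5 = 15.66 − 5·1.5850 + 5 = 12.735
M − M_☉ = 12.735 − 4.83 = 7.905
L/L_☉ = 10^(−0.4 × 7.905) = 6.887×10^-4

L/L_☉ ≈ 6.9×10^-4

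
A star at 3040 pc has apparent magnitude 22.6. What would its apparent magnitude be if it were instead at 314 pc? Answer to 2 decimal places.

m ≈ 17.67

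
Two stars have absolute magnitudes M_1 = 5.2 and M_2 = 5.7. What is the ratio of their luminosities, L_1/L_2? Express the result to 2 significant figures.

ΔM = M_1 − M_2 = -0.5
L_1/L_2 = 10^(−0.4 ΔM) = 10^0.200 = 1.585

L_1/L_2 ≈ 1.6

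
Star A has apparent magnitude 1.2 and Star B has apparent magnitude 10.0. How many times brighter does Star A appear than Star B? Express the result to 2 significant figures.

3300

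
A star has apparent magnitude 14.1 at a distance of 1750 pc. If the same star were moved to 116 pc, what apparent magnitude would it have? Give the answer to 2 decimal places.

Flux ∝ 1/d², so Δm = 5 log₁₀(d₂/d₁) = 5 log₁₀(116/1750) = -5.893
m₂ = m₁ + Δm = 14.1 + (-5.893) = 8.207

m ≈ 8.21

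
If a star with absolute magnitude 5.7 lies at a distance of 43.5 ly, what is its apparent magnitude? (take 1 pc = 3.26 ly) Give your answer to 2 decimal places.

m ≈ 6.33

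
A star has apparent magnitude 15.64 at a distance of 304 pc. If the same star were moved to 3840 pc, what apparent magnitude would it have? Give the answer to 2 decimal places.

Flux ∝ 1/d², so Δm = 5 log₁₀(d₂/d₁) = 5 log₁₀(3840/304) = 5.507
m₂ = m₁ + Δm = 15.64 + (5.507) = 21.147

m ≈ 21.15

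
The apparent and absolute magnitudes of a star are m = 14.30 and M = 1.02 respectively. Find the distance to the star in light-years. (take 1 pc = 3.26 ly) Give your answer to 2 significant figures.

d ≈ 15000 ly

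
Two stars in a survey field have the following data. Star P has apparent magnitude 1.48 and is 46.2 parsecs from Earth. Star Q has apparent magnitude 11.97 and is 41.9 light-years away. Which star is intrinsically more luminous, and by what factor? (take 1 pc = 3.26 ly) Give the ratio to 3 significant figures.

Star P: M = m − 5 log₁₀ d + 5 = 1.48 − 5·1.6646 + 5 = -1.843
Star Q: d = 41.9 ly / 3.26 = 12.85 pc
Star Q: M = m − 5 log₁₀ d + 5 = 11.97 − 5·1.1090 + 5 = 11.425
ΔM = M_P − M_Q = -1.843 − (11.425) = -13.268; smaller M is more luminous → Star P.
L ratio = 10^(0.4 |ΔM|) = 10^5.307 = 202900

Star P is more luminous, by a factor of 203000.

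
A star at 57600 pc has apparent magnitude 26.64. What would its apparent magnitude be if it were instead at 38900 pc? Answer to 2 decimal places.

m ≈ 25.79

Flux ∝ 1/d², so Δm = 5 log₁₀(d₂/d₁) = 5 log₁₀(38900/57600) = -0.852
m₂ = m₁ + Δm = 26.64 + (-0.852) = 25.788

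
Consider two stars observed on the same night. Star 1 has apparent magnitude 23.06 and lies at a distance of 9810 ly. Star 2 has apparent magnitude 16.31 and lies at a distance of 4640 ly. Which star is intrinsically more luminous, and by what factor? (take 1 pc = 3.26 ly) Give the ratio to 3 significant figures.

Star 2 is more luminous, by a factor of 112.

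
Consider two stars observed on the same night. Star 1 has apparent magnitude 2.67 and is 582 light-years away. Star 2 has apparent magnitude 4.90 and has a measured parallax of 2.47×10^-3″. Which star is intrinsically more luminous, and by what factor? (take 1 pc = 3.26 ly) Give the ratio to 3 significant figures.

Star 1: d = 582 ly / 3.26 = 178.5 pc
Star 1: M = m − 5 log₁₀ d + 5 = 2.67 − 5·2.2517 + 5 = -3.589
Star 2: d = 1/p = 1/2.47×10^-3″ = 404.9 pc
Star 2: M = m − 5 log₁₀ d + 5 = 4.90 − 5·2.6073 + 5 = -3.137
ΔM = M_1 − M_2 = -3.589 − (-3.137) = -0.452; smaller M is more luminous → Star 1.
L ratio = 10^(0.4 |ΔM|) = 10^0.181 = 1.516

Star 1 is more luminous, by a factor of 1.52.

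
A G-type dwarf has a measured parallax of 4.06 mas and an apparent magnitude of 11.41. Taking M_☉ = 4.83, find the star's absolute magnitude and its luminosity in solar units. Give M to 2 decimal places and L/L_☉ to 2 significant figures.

d = 1/p = 1000/4.06 mas = 246.3 pc
M = m − 5 log₁₀ d + 5 = 11.41 − 5·2.3915 + 5 = 4.453
M − M_☉ = 4.453 − 4.83 = -0.377
L/L_☉ = 10^(−0.4 × -0.377) = 1.416

M ≈ 4.45; L/L_☉ ≈ 1.4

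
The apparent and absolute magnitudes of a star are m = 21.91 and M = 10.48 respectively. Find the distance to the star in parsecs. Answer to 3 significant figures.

Distance modulus: m − M = 21.91 − (10.48) = 11.430
m − M = 5 log₁₀ d − 5
log₁₀ d = (m − M)/5 + 1 = 3.2860
d = 10^3.2860 = 1932 pc

d ≈ 1930 pc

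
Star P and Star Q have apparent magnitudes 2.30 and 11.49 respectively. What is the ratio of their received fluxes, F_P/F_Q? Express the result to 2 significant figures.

F_P/F_Q ≈ 4700

Δm = 2.30 − (11.49) = -9.19
Flux ratio = 10^(−0.4 Δm) = 10^(−0.4 × -9.19) = 10^3.676 = 4742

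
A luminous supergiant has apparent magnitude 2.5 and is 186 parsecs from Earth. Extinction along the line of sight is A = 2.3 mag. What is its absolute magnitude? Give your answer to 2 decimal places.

M ≈ -6.15

5 log₁₀(d/10 pc) = 5 log₁₀(186.0) − 5 = 6.348
M = m − 5 log₁₀(d/10) − A = 2.5 − 6.348 − 2.3 = -6.148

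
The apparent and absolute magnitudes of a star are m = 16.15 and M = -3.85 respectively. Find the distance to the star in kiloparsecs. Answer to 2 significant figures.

μ = m − M = 20.000
m − M = 5 log₁₀ d − 5
log₁₀ d = (m − M)/5 + 1 = 5.0000
d = 10^5.0000 = 100000 pc
= 100.0 kpc

d ≈ 100 kpc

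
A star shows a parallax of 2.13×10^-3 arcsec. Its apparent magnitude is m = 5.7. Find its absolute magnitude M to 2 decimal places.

d = 1/p = 1/2.13×10^-3″ = 469.5 pc
5 log₁₀(d/10 pc) = 5 log₁₀(469.5) − 5 = 8.358
M = m − 5 log₁₀(d/10) = 5.7 − 8.358 = -2.658

M ≈ -2.66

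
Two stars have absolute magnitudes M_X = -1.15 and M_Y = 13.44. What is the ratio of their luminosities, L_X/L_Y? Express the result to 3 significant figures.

ΔM = M_X − M_Y = -14.59
L_X/L_Y = 10^(−0.4 ΔM) = 10^5.836 = 685500

L_X/L_Y ≈ 685000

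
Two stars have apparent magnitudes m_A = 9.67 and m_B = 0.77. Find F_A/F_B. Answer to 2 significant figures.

F_A/F_B ≈ 2.8×10^-4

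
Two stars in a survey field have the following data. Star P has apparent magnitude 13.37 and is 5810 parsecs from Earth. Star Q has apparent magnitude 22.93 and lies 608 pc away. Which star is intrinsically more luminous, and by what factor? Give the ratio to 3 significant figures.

Star P is more luminous, by a factor of 609000.

Star P: M = m − 5 log₁₀ d + 5 = 13.37 − 5·3.7642 + 5 = -0.451
Star Q: M = m − 5 log₁₀ d + 5 = 22.93 − 5·2.7839 + 5 = 14.010
ΔM = M_P − M_Q = -0.451 − (14.010) = -14.461; smaller M is more luminous → Star P.
L ratio = 10^(0.4 |ΔM|) = 10^5.785 = 608900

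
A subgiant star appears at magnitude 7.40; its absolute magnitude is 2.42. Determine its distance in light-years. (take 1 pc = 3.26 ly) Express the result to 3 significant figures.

μ = m − M = 4.980
m − M = 5 log₁₀ d − 5
log₁₀ d = (m − M)/5 + 1 = 1.9960
d = 10^1.9960 = 99.08 pc
= 323.0 ly

d ≈ 323 ly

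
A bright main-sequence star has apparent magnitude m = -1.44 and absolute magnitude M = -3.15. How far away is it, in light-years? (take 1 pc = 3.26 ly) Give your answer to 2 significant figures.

μ = m − M = 1.710
m − M = 5 log₁₀ d − 5
log₁₀ d = (m − M)/5 + 1 = 1.3420
d = 10^1.3420 = 21.98 pc
= 71.65 ly

d ≈ 72 ly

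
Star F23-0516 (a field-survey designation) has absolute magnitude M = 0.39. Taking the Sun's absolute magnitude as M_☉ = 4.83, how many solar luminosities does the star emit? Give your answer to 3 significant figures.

L/L_☉ ≈ 59.7

M − M_☉ = 0.39 − 4.83 = -4.440
L/L_☉ = 10^(−0.4 (M − M_☉)) = 10^1.776 = 59.70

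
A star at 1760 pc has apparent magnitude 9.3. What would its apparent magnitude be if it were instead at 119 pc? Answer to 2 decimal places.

Flux ∝ 1/d², so Δm = 5 log₁₀(d₂/d₁) = 5 log₁₀(119/1760) = -5.850
m₂ = m₁ + Δm = 9.3 + (-5.850) = 3.450

m ≈ 3.45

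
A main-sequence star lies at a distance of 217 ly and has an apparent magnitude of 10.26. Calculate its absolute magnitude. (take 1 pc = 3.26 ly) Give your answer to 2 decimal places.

d = 217 ly / 3.26 = 66.56 pc
5 log₁₀(d/10 pc) = 5 log₁₀(66.56) − 5 = 4.116
M = m − 5 log₁₀(d/10) = 10.26 − 4.116 = 6.144

M ≈ 6.14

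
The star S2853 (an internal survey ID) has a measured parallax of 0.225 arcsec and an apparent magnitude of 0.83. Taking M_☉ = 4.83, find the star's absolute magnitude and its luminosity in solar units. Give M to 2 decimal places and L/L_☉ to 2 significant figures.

M ≈ 2.59; L/L_☉ ≈ 7.9

d = 1/p = 1/0.225″ = 4.444 pc
M = m − 5 log₁₀ d + 5 = 0.83 − 5·0.6478 + 5 = 2.591
M − M_☉ = 2.591 − 4.83 = -2.239
L/L_☉ = 10^(−0.4 × -2.239) = 7.864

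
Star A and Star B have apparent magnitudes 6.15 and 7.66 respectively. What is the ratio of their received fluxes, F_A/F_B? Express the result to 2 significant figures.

Δm = 6.15 − (7.66) = -1.51
Flux ratio = 10^(−0.4 Δm) = 10^(−0.4 × -1.51) = 10^0.604 = 4.018

F_A/F_B ≈ 4.0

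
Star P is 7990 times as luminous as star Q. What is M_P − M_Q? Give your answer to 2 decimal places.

Pogson: ΔM = −2.5 log₁₀(ratio) = −2.5 log₁₀(7990) = −2.5 × 3.9025 = -9.756
Star P is brighter, so it has the smaller magnitude: the difference is negative.

M_P − M_Q ≈ -9.76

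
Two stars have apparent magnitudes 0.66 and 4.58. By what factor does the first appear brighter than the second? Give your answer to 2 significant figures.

37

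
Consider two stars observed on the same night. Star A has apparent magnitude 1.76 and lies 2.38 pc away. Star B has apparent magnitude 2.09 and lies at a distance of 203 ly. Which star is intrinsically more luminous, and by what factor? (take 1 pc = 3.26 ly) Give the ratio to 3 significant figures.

Star A: M = m − 5 log₁₀ d + 5 = 1.76 − 5·0.3766 + 5 = 4.877
Star B: d = 203 ly / 3.26 = 62.27 pc
Star B: M = m − 5 log₁₀ d + 5 = 2.09 − 5·1.7943 + 5 = -1.881
ΔM = M_A − M_B = 4.877 − (-1.881) = 6.759; smaller M is more luminous → Star B.
L ratio = 10^(0.4 |ΔM|) = 10^2.703 = 505.1

Star B is more luminous, by a factor of 505.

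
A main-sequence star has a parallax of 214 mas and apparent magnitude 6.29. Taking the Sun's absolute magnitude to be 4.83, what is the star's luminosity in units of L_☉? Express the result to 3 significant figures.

L/L_☉ ≈ 0.0569

d = 1/p = 1000/214 mas = 4.673 pc
M = m − 5 log₁₀ d + 5 = 6.29 − 5·0.6696 + 5 = 7.942
M − M_☉ = 7.942 − 4.83 = 3.112
L/L_☉ = 10^(−0.4 × 3.112) = 0.05691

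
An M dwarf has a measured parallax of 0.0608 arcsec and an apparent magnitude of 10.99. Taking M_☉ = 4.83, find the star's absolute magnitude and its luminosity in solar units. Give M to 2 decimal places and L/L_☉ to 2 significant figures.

M ≈ 9.91; L/L_☉ ≈ 9.3×10^-3

d = 1/p = 1/0.0608″ = 16.45 pc
M = m − 5 log₁₀ d + 5 = 10.99 − 5·1.2161 + 5 = 9.910
M − M_☉ = 9.910 − 4.83 = 5.080
L/L_☉ = 10^(−0.4 × 5.080) = 9.294×10^-3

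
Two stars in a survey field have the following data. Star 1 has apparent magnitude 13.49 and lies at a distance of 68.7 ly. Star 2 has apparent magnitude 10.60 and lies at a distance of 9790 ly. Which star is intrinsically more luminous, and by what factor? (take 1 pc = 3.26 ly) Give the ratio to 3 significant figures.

Star 2 is more luminous, by a factor of 291000.

Star 1: d = 68.7 ly / 3.26 = 21.07 pc
Star 1: M = m − 5 log₁₀ d + 5 = 13.49 − 5·1.3237 + 5 = 11.871
Star 2: d = 9790 ly / 3.26 = 3003 pc
Star 2: M = m − 5 log₁₀ d + 5 = 10.60 − 5·3.4776 + 5 = -1.788
ΔM = M_1 − M_2 = 11.871 − (-1.788) = 13.659; smaller M is more luminous → Star 2.
L ratio = 10^(0.4 |ΔM|) = 10^5.464 = 290800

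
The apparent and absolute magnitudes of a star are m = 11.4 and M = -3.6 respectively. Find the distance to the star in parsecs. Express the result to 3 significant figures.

Distance modulus: m − M = 11.4 − (-3.6) = 15.000
m − M = 5 log₁₀ d − 5
log₁₀ d = (m − M)/5 + 1 = 4.0000
d = 10^4.0000 = 10000 pc

d ≈ 10000 pc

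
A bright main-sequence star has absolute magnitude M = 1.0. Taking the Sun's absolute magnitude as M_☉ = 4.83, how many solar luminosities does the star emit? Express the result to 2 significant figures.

M − M_☉ = 1.0 − 4.83 = -3.830
L/L_☉ = 10^(−0.4 (M − M_☉)) = 10^1.532 = 34.04

L/L_☉ ≈ 34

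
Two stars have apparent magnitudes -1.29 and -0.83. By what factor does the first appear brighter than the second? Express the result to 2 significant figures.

Magnitude difference = -0.46
Flux ratio = 10^(−0.4 Δm) = 10^(−0.4 × -0.46) = 10^0.184 = 1.528

1.5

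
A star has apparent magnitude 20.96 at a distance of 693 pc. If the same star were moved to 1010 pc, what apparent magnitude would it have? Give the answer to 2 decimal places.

Flux ∝ 1/d², so Δm = 5 log₁₀(d₂/d₁) = 5 log₁₀(1010/693) = 0.818
m₂ = m₁ + Δm = 20.96 + (0.818) = 21.778

m ≈ 21.78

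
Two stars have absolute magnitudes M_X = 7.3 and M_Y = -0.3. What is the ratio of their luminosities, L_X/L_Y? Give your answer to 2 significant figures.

ΔM = M_X − M_Y = 7.6
L_X/L_Y = 10^(−0.4 ΔM) = 10^-3.040 = 9.120×10^-4

L_X/L_Y ≈ 9.1×10^-4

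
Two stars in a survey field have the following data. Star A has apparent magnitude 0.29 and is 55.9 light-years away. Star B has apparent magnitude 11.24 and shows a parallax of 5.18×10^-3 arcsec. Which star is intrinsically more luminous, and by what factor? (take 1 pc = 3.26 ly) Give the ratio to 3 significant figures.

Star A is more luminous, by a factor of 189.

Star A: d = 55.9 ly / 3.26 = 17.15 pc
Star A: M = m − 5 log₁₀ d + 5 = 0.29 − 5·1.2342 + 5 = -0.881
Star B: d = 1/p = 1/5.18×10^-3″ = 193.1 pc
Star B: M = m − 5 log₁₀ d + 5 = 11.24 − 5·2.2857 + 5 = 4.812
ΔM = M_A − M_B = -0.881 − (4.812) = -5.693; smaller M is more luminous → Star A.
L ratio = 10^(0.4 |ΔM|) = 10^2.277 = 189.3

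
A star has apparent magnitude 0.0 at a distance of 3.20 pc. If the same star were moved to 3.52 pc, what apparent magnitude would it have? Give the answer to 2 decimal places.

Flux ∝ 1/d², so Δm = 5 log₁₀(d₂/d₁) = 5 log₁₀(3.52/3.20) = 0.207
m₂ = m₁ + Δm = 0.0 + (0.207) = 0.207

m ≈ 0.21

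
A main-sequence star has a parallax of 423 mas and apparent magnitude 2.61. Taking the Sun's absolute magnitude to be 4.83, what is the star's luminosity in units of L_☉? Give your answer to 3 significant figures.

L/L_☉ ≈ 0.432

d = 1/p = 1000/423 mas = 2.364 pc
M = m − 5 log₁₀ d + 5 = 2.61 − 5·0.3737 + 5 = 5.742
M − M_☉ = 5.742 − 4.83 = 0.912
L/L_☉ = 10^(−0.4 × 0.912) = 0.4318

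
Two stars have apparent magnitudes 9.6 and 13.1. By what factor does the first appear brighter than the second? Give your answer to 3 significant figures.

25.1

Magnitude difference = -3.5
Flux ratio = 10^(−0.4 Δm) = 10^(−0.4 × -3.5) = 10^1.400 = 25.12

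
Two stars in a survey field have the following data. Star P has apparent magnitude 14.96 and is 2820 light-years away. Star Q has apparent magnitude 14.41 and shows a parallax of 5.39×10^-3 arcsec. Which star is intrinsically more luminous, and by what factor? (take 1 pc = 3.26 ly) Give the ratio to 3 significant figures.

Star P: d = 2820 ly / 3.26 = 865.0 pc
Star P: M = m − 5 log₁₀ d + 5 = 14.96 − 5·2.9370 + 5 = 5.275
Star Q: d = 1/p = 1/5.39×10^-3″ = 185.5 pc
Star Q: M = m − 5 log₁₀ d + 5 = 14.41 − 5·2.2684 + 5 = 8.068
ΔM = M_P − M_Q = 5.275 − (8.068) = -2.793; smaller M is more luminous → Star P.
L ratio = 10^(0.4 |ΔM|) = 10^1.117 = 13.10

Star P is more luminous, by a factor of 13.1.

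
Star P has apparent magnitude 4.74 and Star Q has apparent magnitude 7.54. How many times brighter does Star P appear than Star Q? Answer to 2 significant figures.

13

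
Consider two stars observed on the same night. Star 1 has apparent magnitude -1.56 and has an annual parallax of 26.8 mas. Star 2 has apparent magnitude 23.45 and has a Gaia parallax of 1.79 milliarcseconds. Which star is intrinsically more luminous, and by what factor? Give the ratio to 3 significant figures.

Star 1 is more luminous, by a factor of 4.50×10^7.

Star 1: p = 26.8 mas = 0.0268″ → d = 1/p = 37.31 pc
Star 1: M = m − 5 log₁₀ d + 5 = -1.56 − 5·1.5719 + 5 = -4.419
Star 2: p = 1.79 mas = 1.79×10^-3″ → d = 1/p = 558.7 pc
Star 2: M = m − 5 log₁₀ d + 5 = 23.45 − 5·2.7471 + 5 = 14.714
ΔM = M_1 − M_2 = -4.419 − (14.714) = -19.134; smaller M is more luminous → Star 1.
L ratio = 10^(0.4 |ΔM|) = 10^7.653 = 4.502×10^7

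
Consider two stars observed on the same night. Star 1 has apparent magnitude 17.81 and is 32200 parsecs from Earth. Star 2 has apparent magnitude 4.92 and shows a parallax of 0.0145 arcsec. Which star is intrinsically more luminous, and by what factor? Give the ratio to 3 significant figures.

Star 1: M = m − 5 log₁₀ d + 5 = 17.81 − 5·4.5079 + 5 = 0.271
Star 2: d = 1/p = 1/0.0145″ = 68.97 pc
Star 2: M = m − 5 log₁₀ d + 5 = 4.92 − 5·1.8386 + 5 = 0.727
ΔM = M_1 − M_2 = 0.271 − (0.727) = -0.456; smaller M is more luminous → Star 1.
L ratio = 10^(0.4 |ΔM|) = 10^0.182 = 1.522

Star 1 is more luminous, by a factor of 1.52.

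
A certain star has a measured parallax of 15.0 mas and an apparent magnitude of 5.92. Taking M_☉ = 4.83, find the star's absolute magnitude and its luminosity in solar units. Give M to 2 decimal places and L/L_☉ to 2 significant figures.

M ≈ 1.80; L/L_☉ ≈ 16

d = 1/p = 1000/15.0 mas = 66.67 pc
M = m − 5 log₁₀ d + 5 = 5.92 − 5·1.8239 + 5 = 1.800
M − M_☉ = 1.800 − 4.83 = -3.030
L/L_☉ = 10^(−0.4 × -3.030) = 16.29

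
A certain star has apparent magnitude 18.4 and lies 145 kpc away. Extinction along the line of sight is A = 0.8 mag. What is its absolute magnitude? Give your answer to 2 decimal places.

d = 145 kpc = 145000 pc
5 log₁₀(d/10 pc) = 5 log₁₀(145000) − 5 = 20.807
M = m − 5 log₁₀(d/10) − A = 18.4 − 20.807 − 0.8 = -3.207

M ≈ -3.21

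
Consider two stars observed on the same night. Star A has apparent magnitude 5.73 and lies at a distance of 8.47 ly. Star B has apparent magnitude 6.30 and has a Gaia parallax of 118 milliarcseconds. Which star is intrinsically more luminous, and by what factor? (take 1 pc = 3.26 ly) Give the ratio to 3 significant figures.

Star A: d = 8.47 ly / 3.26 = 2.598 pc
Star A: M = m − 5 log₁₀ d + 5 = 5.73 − 5·0.4147 + 5 = 8.657
Star B: p = 118 mas = 0.118″ → d = 1/p = 8.475 pc
Star B: M = m − 5 log₁₀ d + 5 = 6.30 − 5·0.9281 + 5 = 6.659
ΔM = M_A − M_B = 8.657 − (6.659) = 1.997; smaller M is more luminous → Star B.
L ratio = 10^(0.4 |ΔM|) = 10^0.799 = 6.294

Star B is more luminous, by a factor of 6.29.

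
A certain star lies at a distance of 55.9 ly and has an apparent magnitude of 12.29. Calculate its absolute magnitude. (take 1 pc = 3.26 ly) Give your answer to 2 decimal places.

M ≈ 11.12

d = 55.9 ly / 3.26 = 17.15 pc
5 log₁₀(d/10 pc) = 5 log₁₀(17.15) − 5 = 1.171
M = m − 5 log₁₀(d/10) = 12.29 − 1.171 = 11.119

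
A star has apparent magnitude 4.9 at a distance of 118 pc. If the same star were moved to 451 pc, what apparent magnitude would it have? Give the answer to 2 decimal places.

m ≈ 7.81

Flux ∝ 1/d², so Δm = 5 log₁₀(d₂/d₁) = 5 log₁₀(451/118) = 2.911
m₂ = m₁ + Δm = 4.9 + (2.911) = 7.811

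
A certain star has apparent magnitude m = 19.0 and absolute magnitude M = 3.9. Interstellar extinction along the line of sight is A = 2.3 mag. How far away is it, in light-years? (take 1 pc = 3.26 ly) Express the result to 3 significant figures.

d ≈ 11800 ly

m − M = 5 log₁₀(d/10 pc) + A  ⇒  19.0 − (3.9) − 2.3 = 5 log₁₀(d/10)
12.800 = 5 log₁₀(d/10)
log₁₀ d = (m − M − A)/5 + 1 = 3.5600
d = 10^3.5600 = 3631 pc
= 11840 ly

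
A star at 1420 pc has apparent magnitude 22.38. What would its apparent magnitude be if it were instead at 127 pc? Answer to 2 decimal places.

m ≈ 17.14

Flux ∝ 1/d², so Δm = 5 log₁₀(d₂/d₁) = 5 log₁₀(127/1420) = -5.242
m₂ = m₁ + Δm = 22.38 + (-5.242) = 17.138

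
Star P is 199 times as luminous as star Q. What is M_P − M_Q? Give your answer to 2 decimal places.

Pogson: ΔM = −2.5 log₁₀(ratio) = −2.5 log₁₀(199) = −2.5 × 2.2989 = -5.747
Star P is brighter, so it has the smaller magnitude: the difference is negative.

M_P − M_Q ≈ -5.75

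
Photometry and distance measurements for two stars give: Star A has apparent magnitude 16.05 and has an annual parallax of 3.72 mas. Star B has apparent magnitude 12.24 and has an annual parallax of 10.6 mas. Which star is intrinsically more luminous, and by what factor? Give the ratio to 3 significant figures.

Star B is more luminous, by a factor of 4.12.

Star A: p = 3.72 mas = 3.72×10^-3″ → d = 1/p = 268.8 pc
Star A: M = m − 5 log₁₀ d + 5 = 16.05 − 5·2.4295 + 5 = 8.903
Star B: p = 10.6 mas = 0.0106″ → d = 1/p = 94.34 pc
Star B: M = m − 5 log₁₀ d + 5 = 12.24 − 5·1.9747 + 5 = 7.367
ΔM = M_A − M_B = 8.903 − (7.367) = 1.536; smaller M is more luminous → Star B.
L ratio = 10^(0.4 |ΔM|) = 10^0.614 = 4.116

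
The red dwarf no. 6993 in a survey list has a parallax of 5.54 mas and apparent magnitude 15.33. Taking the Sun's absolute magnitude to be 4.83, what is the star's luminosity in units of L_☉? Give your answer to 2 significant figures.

L/L_☉ ≈ 0.021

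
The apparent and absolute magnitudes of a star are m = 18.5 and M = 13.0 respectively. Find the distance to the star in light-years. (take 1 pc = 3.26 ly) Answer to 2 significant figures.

Distance modulus: m − M = 18.5 − (13.0) = 5.500
m − M = 5 log₁₀ d − 5
log₁₀ d = (m − M)/5 + 1 = 2.1000
d = 10^2.1000 = 125.9 pc
= 410.4 ly

d ≈ 410 ly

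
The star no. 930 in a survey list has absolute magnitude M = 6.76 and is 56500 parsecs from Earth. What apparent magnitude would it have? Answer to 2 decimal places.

m = M + 5 log₁₀ d − 5 = 6.76 + 5·4.7520 − 5 = 25.520

m ≈ 25.52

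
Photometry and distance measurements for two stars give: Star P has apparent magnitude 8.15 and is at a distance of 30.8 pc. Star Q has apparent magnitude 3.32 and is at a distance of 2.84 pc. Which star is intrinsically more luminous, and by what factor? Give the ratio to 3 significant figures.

Star P is more luminous, by a factor of 1.38.

Star P: M = m − 5 log₁₀ d + 5 = 8.15 − 5·1.4886 + 5 = 5.707
Star Q: M = m − 5 log₁₀ d + 5 = 3.32 − 5·0.4533 + 5 = 6.053
ΔM = M_P − M_Q = 5.707 − (6.053) = -0.346; smaller M is more luminous → Star P.
L ratio = 10^(0.4 |ΔM|) = 10^0.138 = 1.376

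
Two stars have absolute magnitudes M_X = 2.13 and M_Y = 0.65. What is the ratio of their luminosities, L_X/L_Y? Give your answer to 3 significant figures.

L_X/L_Y ≈ 0.256

ΔM = M_X − M_Y = 1.48
L_X/L_Y = 10^(−0.4 ΔM) = 10^-0.592 = 0.2559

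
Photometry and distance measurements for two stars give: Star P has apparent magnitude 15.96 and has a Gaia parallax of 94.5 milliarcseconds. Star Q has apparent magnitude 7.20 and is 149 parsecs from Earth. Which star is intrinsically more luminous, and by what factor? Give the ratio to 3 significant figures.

Star P: p = 94.5 mas = 0.0945″ → d = 1/p = 10.58 pc
Star P: M = m − 5 log₁₀ d + 5 = 15.96 − 5·1.0246 + 5 = 15.837
Star Q: M = m − 5 log₁₀ d + 5 = 7.20 − 5·2.1732 + 5 = 1.334
ΔM = M_P − M_Q = 15.837 − (1.334) = 14.503; smaller M is more luminous → Star Q.
L ratio = 10^(0.4 |ΔM|) = 10^5.801 = 632800

Star Q is more luminous, by a factor of 633000.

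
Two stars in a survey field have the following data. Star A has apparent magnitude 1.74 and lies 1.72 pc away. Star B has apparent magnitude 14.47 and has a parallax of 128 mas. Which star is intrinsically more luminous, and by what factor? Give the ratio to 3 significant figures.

Star A is more luminous, by a factor of 5990.

Star A: M = m − 5 log₁₀ d + 5 = 1.74 − 5·0.2355 + 5 = 5.562
Star B: p = 128 mas = 0.128″ → d = 1/p = 7.812 pc
Star B: M = m − 5 log₁₀ d + 5 = 14.47 − 5·0.8928 + 5 = 15.006
ΔM = M_A − M_B = 5.562 − (15.006) = -9.444; smaller M is more luminous → Star A.
L ratio = 10^(0.4 |ΔM|) = 10^3.777 = 5991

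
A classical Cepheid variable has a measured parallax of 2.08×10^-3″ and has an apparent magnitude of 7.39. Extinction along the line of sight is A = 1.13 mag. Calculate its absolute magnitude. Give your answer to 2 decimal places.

d = 1/p = 1/2.08×10^-3″ = 480.8 pc
5 log₁₀(d/10 pc) = 5 log₁₀(480.8) − 5 = 8.410
M = m − 5 log₁₀(d/10) − A = 7.39 − 8.410 − 1.13 = -2.150

M ≈ -2.15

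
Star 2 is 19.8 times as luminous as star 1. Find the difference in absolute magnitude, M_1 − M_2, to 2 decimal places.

M_1 − M_2 ≈ 3.24

Pogson: ΔM = −2.5 log₁₀(ratio) = −2.5 log₁₀(19.8) = −2.5 × 1.2967 = -3.242
Star 2 is brighter so has the smaller magnitude: M_1 − M_2 is positive.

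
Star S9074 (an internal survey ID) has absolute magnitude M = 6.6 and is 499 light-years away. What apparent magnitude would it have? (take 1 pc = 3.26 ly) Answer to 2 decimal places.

d = 499 ly / 3.26 = 153.1 pc
m = M + 5 log₁₀ d − 5 = 6.6 + 5·2.1849 − 5 = 12.524

m ≈ 12.52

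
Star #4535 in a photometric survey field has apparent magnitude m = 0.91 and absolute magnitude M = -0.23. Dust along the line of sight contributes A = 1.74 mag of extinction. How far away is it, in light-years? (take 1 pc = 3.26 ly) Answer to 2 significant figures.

d ≈ 25 ly

m − M = 5 log₁₀(d/10 pc) + A  ⇒  0.91 − (-0.23) − 1.74 = 5 log₁₀(d/10)
-0.600 = 5 log₁₀(d/10)
log₁₀ d = (m − M − A)/5 + 1 = 0.8800
d = 10^0.8800 = 7.586 pc
= 24.73 ly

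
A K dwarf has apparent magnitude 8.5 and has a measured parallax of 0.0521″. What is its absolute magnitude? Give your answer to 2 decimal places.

d = 1/p = 1/0.0521″ = 19.19 pc
5 log₁₀(d/10 pc) = 5 log₁₀(19.19) − 5 = 1.416
M = m − 5 log₁₀(d/10) = 8.5 − 1.416 = 7.084

M ≈ 7.08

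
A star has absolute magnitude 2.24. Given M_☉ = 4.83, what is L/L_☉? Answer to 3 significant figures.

L/L_☉ ≈ 10.9

M − M_☉ = 2.24 − 4.83 = -2.590
L/L_☉ = 10^(−0.4 (M − M_☉)) = 10^1.036 = 10.86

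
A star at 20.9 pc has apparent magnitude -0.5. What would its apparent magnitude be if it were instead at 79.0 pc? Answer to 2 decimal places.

m ≈ 2.39

Flux ∝ 1/d², so Δm = 5 log₁₀(d₂/d₁) = 5 log₁₀(79.0/20.9) = 2.887
m₂ = m₁ + Δm = -0.5 + (2.887) = 2.387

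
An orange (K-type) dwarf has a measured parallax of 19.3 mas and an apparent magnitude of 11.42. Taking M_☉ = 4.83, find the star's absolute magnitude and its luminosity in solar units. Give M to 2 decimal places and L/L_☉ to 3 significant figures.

M ≈ 7.85; L/L_☉ ≈ 0.0621

d = 1/p = 1000/19.3 mas = 51.81 pc
M = m − 5 log₁₀ d + 5 = 11.42 − 5·1.7144 + 5 = 7.848
M − M_☉ = 7.848 − 4.83 = 3.018
L/L_☉ = 10^(−0.4 × 3.018) = 0.06207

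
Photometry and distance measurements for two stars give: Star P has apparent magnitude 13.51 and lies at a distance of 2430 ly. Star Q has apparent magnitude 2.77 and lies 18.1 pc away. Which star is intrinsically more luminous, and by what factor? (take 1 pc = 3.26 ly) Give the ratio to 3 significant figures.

Star Q is more luminous, by a factor of 11.7.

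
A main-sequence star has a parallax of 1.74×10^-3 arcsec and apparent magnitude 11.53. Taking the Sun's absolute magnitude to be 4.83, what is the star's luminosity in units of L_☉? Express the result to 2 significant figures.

d = 1/p = 1/1.74×10^-3″ = 574.7 pc
M = m − 5 log₁₀ d + 5 = 11.53 − 5·2.7595 + 5 = 2.733
M − M_☉ = 2.733 − 4.83 = -2.097
L/L_☉ = 10^(−0.4 × -2.097) = 6.901

L/L_☉ ≈ 6.9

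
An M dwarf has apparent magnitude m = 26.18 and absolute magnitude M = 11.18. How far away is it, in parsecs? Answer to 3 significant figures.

d ≈ 10000 pc

μ = m − M = 15.000
m − M = 5 log₁₀ d − 5
log₁₀ d = (m − M)/5 + 1 = 4.0000
d = 10^4.0000 = 10000 pc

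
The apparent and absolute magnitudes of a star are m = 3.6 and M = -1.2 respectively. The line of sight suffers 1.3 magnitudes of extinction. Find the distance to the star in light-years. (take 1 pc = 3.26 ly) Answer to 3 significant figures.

d ≈ 163 ly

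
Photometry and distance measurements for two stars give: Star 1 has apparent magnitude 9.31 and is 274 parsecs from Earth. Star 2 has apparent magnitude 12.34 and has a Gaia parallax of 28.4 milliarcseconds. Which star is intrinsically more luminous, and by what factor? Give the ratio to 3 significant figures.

Star 1 is more luminous, by a factor of 987.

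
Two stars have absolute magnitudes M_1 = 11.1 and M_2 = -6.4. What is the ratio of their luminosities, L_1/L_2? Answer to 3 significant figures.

ΔM = M_1 − M_2 = 17.5
L_1/L_2 = 10^(−0.4 ΔM) = 10^-7.000 = 1.000×10^-7

L_1/L_2 ≈ 1.00×10^-7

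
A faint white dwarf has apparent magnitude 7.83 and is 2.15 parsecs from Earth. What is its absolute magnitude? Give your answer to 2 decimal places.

5 log₁₀(d/10 pc) = 5 log₁₀(2.150) − 5 = -3.338
M = m − 5 log₁₀(d/10) = 7.83 + 3.338 = 11.168

M ≈ 11.17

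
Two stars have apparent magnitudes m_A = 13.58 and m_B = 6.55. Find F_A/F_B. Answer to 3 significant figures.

F_A/F_B ≈ 1.54×10^-3

Δm = 13.58 − (6.55) = 7.03
Flux ratio = 10^(−0.4 Δm) = 10^(−0.4 × 7.03) = 10^-2.812 = 1.542×10^-3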